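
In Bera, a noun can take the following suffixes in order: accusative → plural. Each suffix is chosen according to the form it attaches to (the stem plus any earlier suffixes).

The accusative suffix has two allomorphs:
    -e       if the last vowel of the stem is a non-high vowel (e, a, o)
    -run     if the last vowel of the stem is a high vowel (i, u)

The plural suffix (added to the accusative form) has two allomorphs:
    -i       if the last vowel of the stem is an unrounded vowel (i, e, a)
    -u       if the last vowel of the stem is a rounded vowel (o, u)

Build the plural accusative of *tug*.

tugrunu

*tug* — last vowel /u/ (a high vowel) → -run → *tugrun*.
The accusative form *tugrun* — last vowel /u/ (a rounded vowel) → -u → *tugrunu*.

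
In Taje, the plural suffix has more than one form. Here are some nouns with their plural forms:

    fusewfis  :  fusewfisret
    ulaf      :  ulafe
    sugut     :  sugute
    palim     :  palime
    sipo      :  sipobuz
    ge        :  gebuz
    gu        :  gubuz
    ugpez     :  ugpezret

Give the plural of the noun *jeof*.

jeofe

The suffix is conditioned by the final sound: -ret when the stem ends in a sibilant (*fusewfis*, *ugpez*); -e when the stem ends in a non-sibilant consonant (*ulaf*, *sugut*, *palim*); -buz when the stem ends in a vowel (*sipo*, *ge*, *gu*).
*jeof*: final sound = /f/, a non-sibilant consonant → -e → *jeofe*.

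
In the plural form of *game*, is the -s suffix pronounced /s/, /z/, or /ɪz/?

/z/

The stem *game* ends in a voiced non-sibilant sound.
The plural suffix surfaces as /ɪz/ after sibilants, /s/ after other voiceless consonants, and /z/ after other voiced sounds.
So the plural -s on *game* is pronounced /z/.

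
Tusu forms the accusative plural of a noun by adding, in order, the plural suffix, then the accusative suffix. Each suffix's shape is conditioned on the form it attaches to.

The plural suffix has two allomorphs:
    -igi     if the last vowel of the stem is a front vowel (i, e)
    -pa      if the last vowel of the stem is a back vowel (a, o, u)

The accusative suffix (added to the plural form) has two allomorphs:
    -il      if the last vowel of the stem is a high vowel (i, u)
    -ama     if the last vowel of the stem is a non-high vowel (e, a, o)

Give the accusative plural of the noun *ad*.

adpaama

Since the last vowel of *ad* is /a/ (a back vowel), it takes -pa, giving *adpa*.
Since the last vowel of the plural form *adpa* is /a/ (a non-high vowel), it takes -ama, giving *adpaama*.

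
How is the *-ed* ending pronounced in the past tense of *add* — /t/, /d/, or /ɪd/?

/ɪd/

The stem *add* ends in /t/ or /d/.
The -ed suffix is realized as /ɪd/ after /t, d/; as /t/ after other voiceless consonants; and as /d/ after other voiced sounds.
So -ed on *add* is pronounced /ɪd/.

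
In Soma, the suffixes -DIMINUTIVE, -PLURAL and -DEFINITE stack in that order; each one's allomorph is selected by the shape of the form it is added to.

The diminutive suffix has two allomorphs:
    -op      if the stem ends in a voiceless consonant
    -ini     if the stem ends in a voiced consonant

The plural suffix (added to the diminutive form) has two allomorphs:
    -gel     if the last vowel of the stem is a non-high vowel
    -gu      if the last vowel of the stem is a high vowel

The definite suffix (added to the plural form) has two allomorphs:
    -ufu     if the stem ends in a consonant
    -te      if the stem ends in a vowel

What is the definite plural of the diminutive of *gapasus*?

gapasusopgelufu

The final consonant of *gapasus* is /s/, which is voiceless, so the diminutive suffix is -op, giving *gapasusop*.
Since the last vowel of the diminutive form *gapasusop* is /o/ (a non-high vowel), it takes -gel, giving *gapasusopgel*.
The final sound of the plural form *gapasusopgel* is /l/, which is a consonant, so the definite suffix is -ufu, giving *gapasusopgelufu*.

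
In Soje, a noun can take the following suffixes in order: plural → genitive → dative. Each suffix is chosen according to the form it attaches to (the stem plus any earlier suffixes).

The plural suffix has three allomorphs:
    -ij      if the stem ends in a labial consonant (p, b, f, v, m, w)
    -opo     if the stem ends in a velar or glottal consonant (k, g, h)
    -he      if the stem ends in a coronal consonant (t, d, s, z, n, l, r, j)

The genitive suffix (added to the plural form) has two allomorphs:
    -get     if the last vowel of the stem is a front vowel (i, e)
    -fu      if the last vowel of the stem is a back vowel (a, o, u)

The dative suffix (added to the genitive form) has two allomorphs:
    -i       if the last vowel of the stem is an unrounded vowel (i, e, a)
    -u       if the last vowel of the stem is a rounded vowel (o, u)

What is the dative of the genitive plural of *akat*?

akathegeti

*akat* — final consonant /t/ (coronal) → -he → *akathe*.
The plural form *akathe*: last vowel = /e/, a front vowel → -get → *akatheget*.
Since the last vowel of the genitive form *akatheget* is /e/ (an unrounded vowel), it takes -i, giving *akathegeti*.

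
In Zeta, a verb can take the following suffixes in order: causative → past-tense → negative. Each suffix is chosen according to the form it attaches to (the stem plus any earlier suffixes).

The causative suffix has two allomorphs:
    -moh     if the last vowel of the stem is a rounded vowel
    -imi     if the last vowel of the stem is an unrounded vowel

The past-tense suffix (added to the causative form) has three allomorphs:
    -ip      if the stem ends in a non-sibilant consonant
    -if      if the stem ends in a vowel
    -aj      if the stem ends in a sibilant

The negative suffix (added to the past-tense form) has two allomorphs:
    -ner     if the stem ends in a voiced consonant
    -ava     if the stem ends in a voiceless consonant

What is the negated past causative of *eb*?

*eb*: last vowel = /e/, an unrounded vowel → -imi → *ebimi*.
Since the final sound of the causative form *ebimi* is /i/ (a vowel), it takes -if, giving *ebimiif*.
The final consonant of the past-tense form *ebimiif* is /f/, which is voiceless, so the negative suffix is -ava, giving *ebimiifava*.

ebimiifava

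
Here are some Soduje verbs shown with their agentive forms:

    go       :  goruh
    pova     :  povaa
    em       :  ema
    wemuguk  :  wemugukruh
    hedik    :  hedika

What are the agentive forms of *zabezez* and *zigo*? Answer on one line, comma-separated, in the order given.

The alternation tracks the last vowel of the stem — -ruh when the last vowel of the stem is a rounded vowel (*go*, *wemuguk*); -a when the last vowel of the stem is an unrounded vowel (*pova*, *em*, *hedik*).
Since the last vowel of *zabezez* is /e/ (an unrounded vowel), it takes -a, giving *zabezeza*.
Since the last vowel of *zigo* is /o/ (a rounded vowel), it takes -ruh, giving *zigoruh*.

zabezeza, zigoruh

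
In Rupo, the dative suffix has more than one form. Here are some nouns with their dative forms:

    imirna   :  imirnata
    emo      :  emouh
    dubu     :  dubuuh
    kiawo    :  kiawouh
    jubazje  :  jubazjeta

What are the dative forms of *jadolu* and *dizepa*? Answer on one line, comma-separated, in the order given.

The alternation tracks the last vowel of the stem — -uh when the last vowel of the stem is a rounded vowel (*emo*, *dubu*, *kiawo*); -ta when the last vowel of the stem is an unrounded vowel (*imirna*, *jubazje*).
The last vowel of *jadolu* is /u/, which is a rounded vowel, so the suffix is -uh, giving *jadoluuh*.
Since the last vowel of *dizepa* is /a/ (an unrounded vowel), it takes -ta, giving *dizepata*.

jadoluuh, dizepata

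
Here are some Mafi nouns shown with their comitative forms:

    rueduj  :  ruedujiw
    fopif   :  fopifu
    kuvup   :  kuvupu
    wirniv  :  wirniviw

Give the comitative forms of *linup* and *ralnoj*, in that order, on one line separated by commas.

linupu, ralnojiw

Looking at the final consonant of each stem: -u when the stem ends in a voiceless consonant (*fopif*, *kuvup*); -iw when the stem ends in a voiced consonant (*rueduj*, *wirniv*).
Since the final consonant of *linup* is /p/ (voiceless), it takes -u, giving *linupu*.
Since the final consonant of *ralnoj* is /j/ (voiced), it takes -iw, giving *ralnojiw*.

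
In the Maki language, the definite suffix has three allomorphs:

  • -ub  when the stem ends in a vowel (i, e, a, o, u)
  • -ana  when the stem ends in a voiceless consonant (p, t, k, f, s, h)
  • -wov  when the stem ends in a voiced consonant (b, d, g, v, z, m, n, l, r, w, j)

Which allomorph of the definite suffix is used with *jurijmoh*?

-ana

The final sound of *jurijmoh* is /h/, which is a voiceless consonant, so the suffix is -ana.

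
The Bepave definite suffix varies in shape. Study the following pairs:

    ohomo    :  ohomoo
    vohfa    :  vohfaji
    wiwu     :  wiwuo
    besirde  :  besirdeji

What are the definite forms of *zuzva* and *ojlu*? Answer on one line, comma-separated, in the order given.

The alternation tracks the last vowel of the stem — -o when the last vowel of the stem is a rounded vowel (*ohomo*, *wiwu*); -ji when the last vowel of the stem is an unrounded vowel (*vohfa*, *besirde*).
Since the last vowel of *zuzva* is /a/ (an unrounded vowel), it takes -ji, giving *zuzvaji*.
The last vowel of *ojlu* is /u/, which is a rounded vowel, so the suffix is -o, giving *ojluo*.

zuzvaji, ojluo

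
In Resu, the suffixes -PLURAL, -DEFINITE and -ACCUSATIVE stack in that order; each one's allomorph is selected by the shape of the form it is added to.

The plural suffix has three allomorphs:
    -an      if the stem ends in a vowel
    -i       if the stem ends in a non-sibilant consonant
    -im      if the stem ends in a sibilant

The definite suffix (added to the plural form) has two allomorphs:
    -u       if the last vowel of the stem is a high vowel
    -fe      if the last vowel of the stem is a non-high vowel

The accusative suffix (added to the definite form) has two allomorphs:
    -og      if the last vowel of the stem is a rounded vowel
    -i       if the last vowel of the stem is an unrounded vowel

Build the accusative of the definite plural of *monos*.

*monos* — final sound /s/ (a sibilant) → -im → *monosim*.
The last vowel of the plural form *monosim* is /i/, which is a high vowel, so the definite suffix is -u, giving *monosimu*.
The last vowel of the definite form *monosimu* is /u/, which is a rounded vowel, so the accusative suffix is -og, giving *monosimuog*.

monosimuog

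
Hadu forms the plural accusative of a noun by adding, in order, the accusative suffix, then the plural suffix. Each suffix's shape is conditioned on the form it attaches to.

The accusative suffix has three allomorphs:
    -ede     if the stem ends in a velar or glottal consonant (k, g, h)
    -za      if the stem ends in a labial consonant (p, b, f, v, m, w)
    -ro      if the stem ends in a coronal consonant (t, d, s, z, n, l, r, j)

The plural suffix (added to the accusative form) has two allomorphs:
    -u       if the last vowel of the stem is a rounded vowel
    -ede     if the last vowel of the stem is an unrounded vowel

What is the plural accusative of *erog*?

erogedeede

*erog*: final consonant = /g/, velar/glottal → -ede → *erogede*.
The accusative form *erogede*: last vowel = /e/, an unrounded vowel → -ede → *erogedeede*.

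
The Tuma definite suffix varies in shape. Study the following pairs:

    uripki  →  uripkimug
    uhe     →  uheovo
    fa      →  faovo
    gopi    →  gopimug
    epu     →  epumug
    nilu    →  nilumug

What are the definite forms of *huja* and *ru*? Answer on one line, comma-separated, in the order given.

The suffix is conditioned by the last vowel: -mug when the last vowel of the stem is a high vowel (*uripki*, *gopi*, *epu*, *nilu*); -ovo when the last vowel of the stem is a non-high vowel (*uhe*, *fa*).
*huja*: last vowel = /a/, a non-high vowel → -ovo → *hujaovo*.
The last vowel of *ru* is /u/, which is a high vowel, so the suffix is -mug, giving *rumug*.

hujaovo, rumug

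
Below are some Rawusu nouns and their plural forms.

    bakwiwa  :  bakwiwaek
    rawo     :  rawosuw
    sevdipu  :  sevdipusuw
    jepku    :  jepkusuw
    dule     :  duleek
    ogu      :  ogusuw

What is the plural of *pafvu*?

pafvusuw

The alternation tracks the last vowel of the stem — -suw when the last vowel of the stem is a rounded vowel (*rawo*, *sevdipu*, *jepku*, *ogu*); -ek when the last vowel of the stem is an unrounded vowel (*bakwiwa*, *dule*).
*pafvu*: last vowel = /u/, a rounded vowel → -suw → *pafvusuw*.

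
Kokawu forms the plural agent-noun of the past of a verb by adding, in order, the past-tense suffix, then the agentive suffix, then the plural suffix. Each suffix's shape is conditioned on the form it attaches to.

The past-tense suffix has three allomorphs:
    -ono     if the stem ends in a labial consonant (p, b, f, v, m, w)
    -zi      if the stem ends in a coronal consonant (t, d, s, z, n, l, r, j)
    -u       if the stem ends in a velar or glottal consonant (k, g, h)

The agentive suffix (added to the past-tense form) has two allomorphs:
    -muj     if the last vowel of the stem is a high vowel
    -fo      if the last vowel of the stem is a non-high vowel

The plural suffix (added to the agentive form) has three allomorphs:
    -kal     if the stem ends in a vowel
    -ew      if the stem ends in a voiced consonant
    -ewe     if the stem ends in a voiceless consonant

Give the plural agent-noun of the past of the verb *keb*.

kebonofokal

Since the final consonant of *keb* is /b/ (labial), it takes -ono, giving *kebono*.
The past-tense form *kebono*: last vowel = /o/, a non-high vowel → -fo → *kebonofo*.
The agentive form *kebonofo* — final sound /o/ (a vowel) → -kal → *kebonofokal*.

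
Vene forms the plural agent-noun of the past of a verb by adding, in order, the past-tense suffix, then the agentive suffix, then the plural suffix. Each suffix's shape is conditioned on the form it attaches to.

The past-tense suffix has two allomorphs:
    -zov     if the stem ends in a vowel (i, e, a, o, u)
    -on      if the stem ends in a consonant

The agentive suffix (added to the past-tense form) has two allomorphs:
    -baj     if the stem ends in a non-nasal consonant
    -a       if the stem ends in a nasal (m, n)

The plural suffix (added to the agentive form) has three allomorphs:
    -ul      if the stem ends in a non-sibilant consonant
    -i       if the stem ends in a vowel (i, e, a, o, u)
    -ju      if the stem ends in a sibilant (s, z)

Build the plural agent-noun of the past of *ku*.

The final sound of *ku* is /u/, which is a vowel, so the past-tense suffix is -zov, giving *kuzov*.
The past-tense form *kuzov* — final consonant /v/ (non-nasal) → -baj → *kuzovbaj*.
Since the final sound of the agentive form *kuzovbaj* is /j/ (a non-sibilant consonant), it takes -ul, giving *kuzovbajul*.

kuzovbajul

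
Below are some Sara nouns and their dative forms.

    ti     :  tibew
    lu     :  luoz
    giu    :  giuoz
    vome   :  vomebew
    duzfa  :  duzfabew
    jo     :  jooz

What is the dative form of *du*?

duoz

Looking at the last vowel of each stem: -oz when the last vowel of the stem is a rounded vowel (*lu*, *giu*, *jo*); -bew when the last vowel of the stem is an unrounded vowel (*ti*, *vome*, *duzfa*).
*du* — last vowel /u/ (a rounded vowel) → -oz → *duoz*.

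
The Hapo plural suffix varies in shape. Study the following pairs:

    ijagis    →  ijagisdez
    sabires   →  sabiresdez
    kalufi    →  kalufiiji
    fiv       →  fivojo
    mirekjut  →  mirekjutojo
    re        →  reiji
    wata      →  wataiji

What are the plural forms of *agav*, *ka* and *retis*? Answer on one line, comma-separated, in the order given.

agavojo, kaiji, retisdez

The pattern is sibilance of the final sound: -dez when the stem ends in a sibilant (*ijagis*, *sabires*); -ojo when the stem ends in a non-sibilant consonant (*fiv*, *mirekjut*); -iji when the stem ends in a vowel (*kalufi*, *re*, *wata*).
The final sound of *agav* is /v/, which is a non-sibilant consonant, so the suffix is -ojo, giving *agavojo*.
The final sound of *ka* is /a/, which is a vowel, so the suffix is -iji, giving *kaiji*.
Since the final sound of *retis* is /s/ (a sibilant), it takes -dez, giving *retisdez*.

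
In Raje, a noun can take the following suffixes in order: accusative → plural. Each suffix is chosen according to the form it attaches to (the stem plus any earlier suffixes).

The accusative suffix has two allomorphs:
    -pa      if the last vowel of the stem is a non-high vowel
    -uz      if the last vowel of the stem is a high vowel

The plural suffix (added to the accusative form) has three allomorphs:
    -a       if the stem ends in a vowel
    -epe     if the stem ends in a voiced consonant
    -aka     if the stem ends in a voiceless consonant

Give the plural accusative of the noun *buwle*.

buwlepaa

*buwle*: last vowel = /e/, a non-high vowel → -pa → *buwlepa*.
The accusative form *buwlepa* — final sound /a/ (a vowel) → -a → *buwlepaa*.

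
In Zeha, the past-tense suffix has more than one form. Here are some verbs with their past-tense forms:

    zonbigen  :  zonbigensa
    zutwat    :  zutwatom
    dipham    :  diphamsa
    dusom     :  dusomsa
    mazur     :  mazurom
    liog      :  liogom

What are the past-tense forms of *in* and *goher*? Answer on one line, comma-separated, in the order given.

The pattern is nasality of the final consonant: -sa when the stem ends in a nasal (*zonbigen*, *dipham*, *dusom*); -om when the stem ends in a non-nasal consonant (*zutwat*, *mazur*, *liog*).
Since the final consonant of *in* is /n/ (a nasal), it takes -sa, giving *insa*.
The final consonant of *goher* is /r/, which is non-nasal, so the suffix is -om, giving *goherom*.

insa, goherom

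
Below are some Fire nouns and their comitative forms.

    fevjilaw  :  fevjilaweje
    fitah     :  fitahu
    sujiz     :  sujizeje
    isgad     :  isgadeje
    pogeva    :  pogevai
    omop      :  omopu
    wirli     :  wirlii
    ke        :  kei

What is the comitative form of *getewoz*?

The pattern is voicing of the final sound: -u when the stem ends in a voiceless consonant (*fitah*, *omop*); -eje when the stem ends in a voiced consonant (*fevjilaw*, *sujiz*, *isgad*); -i when the stem ends in a vowel (*pogeva*, *wirli*, *ke*).
*getewoz* — final sound /z/ (a voiced consonant) → -eje → *getewozeje*.

getewozeje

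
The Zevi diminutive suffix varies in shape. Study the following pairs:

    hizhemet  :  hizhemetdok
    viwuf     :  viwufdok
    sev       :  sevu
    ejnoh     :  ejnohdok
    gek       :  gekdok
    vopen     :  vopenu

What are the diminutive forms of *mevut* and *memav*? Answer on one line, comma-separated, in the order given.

mevutdok, memavu

The pattern is voicing of the final consonant: -dok when the stem ends in a voiceless consonant (*hizhemet*, *viwuf*, *ejnoh*, *gek*); -u when the stem ends in a voiced consonant (*sev*, *vopen*).
*mevut* — final consonant /t/ (voiceless) → -dok → *mevutdok*.
The final consonant of *memav* is /v/, which is voiced, so the suffix is -u, giving *memavu*.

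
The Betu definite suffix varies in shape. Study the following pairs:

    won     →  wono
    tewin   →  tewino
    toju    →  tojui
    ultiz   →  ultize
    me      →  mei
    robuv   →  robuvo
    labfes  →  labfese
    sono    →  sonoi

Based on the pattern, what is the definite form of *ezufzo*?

ezufzoi

The alternation tracks the final sound of the stem — -e when the stem ends in a sibilant (*ultiz*, *labfes*); -o when the stem ends in a non-sibilant consonant (*won*, *tewin*, *robuv*); -i when the stem ends in a vowel (*toju*, *me*, *sono*).
*ezufzo* — final sound /o/ (a vowel) → -i → *ezufzoi*.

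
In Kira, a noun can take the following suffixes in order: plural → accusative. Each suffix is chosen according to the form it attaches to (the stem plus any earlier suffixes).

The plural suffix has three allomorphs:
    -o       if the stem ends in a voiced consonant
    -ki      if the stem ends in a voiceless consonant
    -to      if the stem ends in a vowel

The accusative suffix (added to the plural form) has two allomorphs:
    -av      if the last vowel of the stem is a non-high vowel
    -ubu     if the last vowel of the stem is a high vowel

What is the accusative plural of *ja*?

*ja*: final sound = /a/, a vowel → -to → *jato*.
The plural form *jato* — last vowel /o/ (a non-high vowel) → -av → *jatoav*.

jatoav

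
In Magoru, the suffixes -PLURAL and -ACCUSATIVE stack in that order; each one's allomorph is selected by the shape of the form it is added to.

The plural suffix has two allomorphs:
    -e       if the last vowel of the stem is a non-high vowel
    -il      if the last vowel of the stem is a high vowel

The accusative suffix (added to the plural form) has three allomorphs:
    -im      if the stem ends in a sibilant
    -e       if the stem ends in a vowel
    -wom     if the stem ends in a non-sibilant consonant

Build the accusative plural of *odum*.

*odum* — last vowel /u/ (a high vowel) → -il → *odumil*.
Since the final sound of the plural form *odumil* is /l/ (a non-sibilant consonant), it takes -wom, giving *odumilwom*.

odumilwom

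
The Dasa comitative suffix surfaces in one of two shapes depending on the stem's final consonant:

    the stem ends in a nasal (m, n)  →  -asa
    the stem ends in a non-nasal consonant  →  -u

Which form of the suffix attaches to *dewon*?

-asa

Since the final consonant of *dewon* is /n/ (a nasal), it takes -asa.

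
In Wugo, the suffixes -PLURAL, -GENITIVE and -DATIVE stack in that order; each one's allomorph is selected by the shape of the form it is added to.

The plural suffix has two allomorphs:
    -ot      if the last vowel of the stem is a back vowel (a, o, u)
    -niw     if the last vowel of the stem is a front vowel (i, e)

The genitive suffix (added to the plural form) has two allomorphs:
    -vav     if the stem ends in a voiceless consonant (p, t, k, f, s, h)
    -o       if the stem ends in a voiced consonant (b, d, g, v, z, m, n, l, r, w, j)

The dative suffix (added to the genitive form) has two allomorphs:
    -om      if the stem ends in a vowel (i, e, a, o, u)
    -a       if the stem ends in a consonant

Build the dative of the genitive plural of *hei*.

heiniwoom

The last vowel of *hei* is /i/, which is a front vowel, so the plural suffix is -niw, giving *heiniw*.
The plural form *heiniw* — final consonant /w/ (voiced) → -o → *heiniwo*.
The genitive form *heiniwo*: final sound = /o/, a vowel → -om → *heiniwoom*.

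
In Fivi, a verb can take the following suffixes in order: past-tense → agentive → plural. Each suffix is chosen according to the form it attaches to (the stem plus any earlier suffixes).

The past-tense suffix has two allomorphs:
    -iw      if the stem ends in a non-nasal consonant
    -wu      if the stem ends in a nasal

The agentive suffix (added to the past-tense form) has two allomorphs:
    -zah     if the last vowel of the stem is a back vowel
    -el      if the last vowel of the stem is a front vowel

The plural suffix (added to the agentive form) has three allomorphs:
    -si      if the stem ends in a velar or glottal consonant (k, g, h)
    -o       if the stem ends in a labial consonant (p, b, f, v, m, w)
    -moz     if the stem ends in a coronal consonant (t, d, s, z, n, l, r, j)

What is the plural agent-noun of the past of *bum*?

bumwuzahsi

*bum*: final consonant = /m/, a nasal → -wu → *bumwu*.
The last vowel of the past-tense form *bumwu* is /u/, which is a back vowel, so the agentive suffix is -zah, giving *bumwuzah*.
The final consonant of the agentive form *bumwuzah* is /h/, which is velar/glottal, so the plural suffix is -si, giving *bumwuzahsi*.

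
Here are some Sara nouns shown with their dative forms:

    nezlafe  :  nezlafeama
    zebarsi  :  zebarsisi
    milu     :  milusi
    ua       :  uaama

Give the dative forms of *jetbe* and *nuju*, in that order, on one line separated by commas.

Looking at the last vowel of each stem: -si when the last vowel of the stem is a high vowel (*zebarsi*, *milu*); -ama when the last vowel of the stem is a non-high vowel (*nezlafe*, *ua*).
Since the last vowel of *jetbe* is /e/ (a non-high vowel), it takes -ama, giving *jetbeama*.
Since the last vowel of *nuju* is /u/ (a high vowel), it takes -si, giving *nujusi*.

jetbeama, nujusi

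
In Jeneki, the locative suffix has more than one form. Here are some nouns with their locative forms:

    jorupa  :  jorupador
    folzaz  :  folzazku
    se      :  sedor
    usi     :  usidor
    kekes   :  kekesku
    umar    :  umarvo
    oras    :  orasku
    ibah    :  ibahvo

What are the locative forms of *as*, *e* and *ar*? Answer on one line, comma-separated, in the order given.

asku, edor, arvo

The pattern is sibilance of the final sound: -ku when the stem ends in a sibilant (*folzaz*, *kekes*, *oras*); -vo when the stem ends in a non-sibilant consonant (*umar*, *ibah*); -dor when the stem ends in a vowel (*jorupa*, *se*, *usi*).
*as*: final sound = /s/, a sibilant → -ku → *asku*.
The final sound of *e* is /e/, which is a vowel, so the suffix is -dor, giving *edor*.
*ar*: final sound = /r/, a non-sibilant consonant → -vo → *arvo*.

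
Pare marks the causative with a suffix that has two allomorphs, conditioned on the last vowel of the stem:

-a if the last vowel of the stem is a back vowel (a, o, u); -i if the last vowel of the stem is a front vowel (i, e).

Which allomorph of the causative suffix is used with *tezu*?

-a

*tezu*: last vowel = /u/, a back vowel → -a.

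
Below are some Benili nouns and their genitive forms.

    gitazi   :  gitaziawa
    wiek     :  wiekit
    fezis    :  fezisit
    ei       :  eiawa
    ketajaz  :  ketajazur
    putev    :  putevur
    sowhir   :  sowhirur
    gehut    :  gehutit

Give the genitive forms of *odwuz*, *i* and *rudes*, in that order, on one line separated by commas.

odwuzur, iawa, rudesit

The pattern is voicing of the final sound: -it when the stem ends in a voiceless consonant (*wiek*, *fezis*, *gehut*); -ur when the stem ends in a voiced consonant (*ketajaz*, *putev*, *sowhir*); -awa when the stem ends in a vowel (*gitazi*, *ei*).
The final sound of *odwuz* is /z/, which is a voiced consonant, so the suffix is -ur, giving *odwuzur*.
The final sound of *i* is /i/, which is a vowel, so the suffix is -awa, giving *iawa*.
*rudes* — final sound /s/ (a voiceless consonant) → -it → *rudesit*.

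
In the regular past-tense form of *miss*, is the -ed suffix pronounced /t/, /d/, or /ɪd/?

The stem *miss* ends in a voiceless consonant other than /t/.
The -ed suffix is realized as /ɪd/ after /t, d/; as /t/ after other voiceless consonants; and as /d/ after other voiced sounds.
So -ed on *miss* is pronounced /t/.

/t/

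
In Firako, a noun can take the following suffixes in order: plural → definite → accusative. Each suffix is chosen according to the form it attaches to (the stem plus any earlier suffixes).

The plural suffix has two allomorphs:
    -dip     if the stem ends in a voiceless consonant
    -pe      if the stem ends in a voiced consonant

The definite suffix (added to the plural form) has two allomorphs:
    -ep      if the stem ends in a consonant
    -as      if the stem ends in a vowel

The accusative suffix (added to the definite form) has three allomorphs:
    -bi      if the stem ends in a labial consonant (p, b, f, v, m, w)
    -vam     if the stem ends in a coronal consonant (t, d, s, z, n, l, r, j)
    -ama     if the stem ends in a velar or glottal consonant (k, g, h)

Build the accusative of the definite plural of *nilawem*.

nilawempeasvam

Since the final consonant of *nilawem* is /m/ (voiced), it takes -pe, giving *nilawempe*.
The plural form *nilawempe* — final sound /e/ (a vowel) → -as → *nilawempeas*.
The definite form *nilawempeas*: final consonant = /s/, coronal → -vam → *nilawempeasvam*.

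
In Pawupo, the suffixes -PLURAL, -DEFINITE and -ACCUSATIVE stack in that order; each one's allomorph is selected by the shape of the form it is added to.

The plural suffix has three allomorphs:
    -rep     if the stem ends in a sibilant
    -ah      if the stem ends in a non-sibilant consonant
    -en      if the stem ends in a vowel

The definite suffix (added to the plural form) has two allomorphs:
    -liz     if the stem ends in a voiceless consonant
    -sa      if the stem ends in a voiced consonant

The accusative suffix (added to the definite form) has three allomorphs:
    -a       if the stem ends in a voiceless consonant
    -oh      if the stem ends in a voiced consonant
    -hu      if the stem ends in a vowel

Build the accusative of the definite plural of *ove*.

*ove*: final sound = /e/, a vowel → -en → *oveen*.
The plural form *oveen* — final consonant /n/ (voiced) → -sa → *oveensa*.
The definite form *oveensa*: final sound = /a/, a vowel → -hu → *oveensahu*.

oveensahu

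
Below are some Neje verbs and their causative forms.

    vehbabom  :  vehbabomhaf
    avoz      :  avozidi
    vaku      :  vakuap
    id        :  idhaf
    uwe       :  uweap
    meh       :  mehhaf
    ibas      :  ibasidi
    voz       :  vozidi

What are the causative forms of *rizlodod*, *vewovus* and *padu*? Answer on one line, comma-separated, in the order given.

The pattern is sibilance of the final sound: -idi when the stem ends in a sibilant (*avoz*, *ibas*, *voz*); -haf when the stem ends in a non-sibilant consonant (*vehbabom*, *id*, *meh*); -ap when the stem ends in a vowel (*vaku*, *uwe*).
*rizlodod*: final sound = /d/, a non-sibilant consonant → -haf → *rizlododhaf*.
*vewovus*: final sound = /s/, a sibilant → -idi → *vewovusidi*.
*padu* — final sound /u/ (a vowel) → -ap → *paduap*.

rizlododhaf, vewovusidi, paduap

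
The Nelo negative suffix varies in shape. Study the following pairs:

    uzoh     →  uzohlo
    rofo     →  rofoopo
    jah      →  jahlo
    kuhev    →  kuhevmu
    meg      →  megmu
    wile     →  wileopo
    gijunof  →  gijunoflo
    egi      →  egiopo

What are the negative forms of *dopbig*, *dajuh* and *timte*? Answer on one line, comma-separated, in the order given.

dopbigmu, dajuhlo, timteopo

The pattern is voicing of the final sound: -lo when the stem ends in a voiceless consonant (*uzoh*, *jah*, *gijunof*); -mu when the stem ends in a voiced consonant (*kuhev*, *meg*); -opo when the stem ends in a vowel (*rofo*, *wile*, *egi*).
*dopbig* — final sound /g/ (a voiced consonant) → -mu → *dopbigmu*.
*dajuh* — final sound /h/ (a voiceless consonant) → -lo → *dajuhlo*.
*timte* — final sound /e/ (a vowel) → -opo → *timteopo*.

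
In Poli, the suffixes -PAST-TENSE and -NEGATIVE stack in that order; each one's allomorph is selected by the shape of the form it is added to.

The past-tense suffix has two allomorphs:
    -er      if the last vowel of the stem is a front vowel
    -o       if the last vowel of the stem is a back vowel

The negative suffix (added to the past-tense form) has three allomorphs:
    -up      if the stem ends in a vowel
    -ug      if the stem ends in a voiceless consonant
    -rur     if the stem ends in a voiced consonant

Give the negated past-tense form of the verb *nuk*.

nukoup

The last vowel of *nuk* is /u/, which is a back vowel, so the past-tense suffix is -o, giving *nuko*.
The past-tense form *nuko*: final sound = /o/, a vowel → -up → *nukoup*.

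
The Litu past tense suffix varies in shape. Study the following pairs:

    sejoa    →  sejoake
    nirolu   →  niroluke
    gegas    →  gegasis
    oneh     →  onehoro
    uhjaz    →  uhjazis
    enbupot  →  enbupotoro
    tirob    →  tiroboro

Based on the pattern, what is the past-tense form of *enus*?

enusis

The suffix is conditioned by the final sound: -is when the stem ends in a sibilant (*gegas*, *uhjaz*); -oro when the stem ends in a non-sibilant consonant (*oneh*, *enbupot*, *tirob*); -ke when the stem ends in a vowel (*sejoa*, *nirolu*).
Since the final sound of *enus* is /s/ (a sibilant), it takes -is, giving *enusis*.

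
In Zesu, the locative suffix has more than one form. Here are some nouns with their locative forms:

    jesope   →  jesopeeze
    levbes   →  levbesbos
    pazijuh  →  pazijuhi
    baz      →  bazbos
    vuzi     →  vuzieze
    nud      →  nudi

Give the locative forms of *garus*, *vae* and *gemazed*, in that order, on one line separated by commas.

garusbos, vaeeze, gemazedi

The alternation tracks the final sound of the stem — -bos when the stem ends in a sibilant (*levbes*, *baz*); -i when the stem ends in a non-sibilant consonant (*pazijuh*, *nud*); -eze when the stem ends in a vowel (*jesope*, *vuzi*).
The final sound of *garus* is /s/, which is a sibilant, so the suffix is -bos, giving *garusbos*.
*vae* — final sound /e/ (a vowel) → -eze → *vaeeze*.
*gemazed* — final sound /d/ (a non-sibilant consonant) → -i → *gemazedi*.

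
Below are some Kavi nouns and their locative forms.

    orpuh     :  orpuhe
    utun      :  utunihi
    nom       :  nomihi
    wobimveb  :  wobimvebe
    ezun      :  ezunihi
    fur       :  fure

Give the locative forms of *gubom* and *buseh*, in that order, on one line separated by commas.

Looking at the final consonant of each stem: -ihi when the stem ends in a nasal (*utun*, *nom*, *ezun*); -e when the stem ends in a non-nasal consonant (*orpuh*, *wobimveb*, *fur*).
The final consonant of *gubom* is /m/, which is a nasal, so the suffix is -ihi, giving *gubomihi*.
*buseh*: final consonant = /h/, non-nasal → -e → *busehe*.

gubomihi, busehe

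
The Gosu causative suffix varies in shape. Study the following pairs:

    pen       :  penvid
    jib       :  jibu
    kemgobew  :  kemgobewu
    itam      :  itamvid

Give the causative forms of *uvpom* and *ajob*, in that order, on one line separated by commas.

Looking at the final consonant of each stem: -vid when the stem ends in a nasal (*pen*, *itam*); -u when the stem ends in a non-nasal consonant (*jib*, *kemgobew*).
*uvpom*: final consonant = /m/, a nasal → -vid → *uvpomvid*.
*ajob*: final consonant = /b/, non-nasal → -u → *ajobu*.

uvpomvid, ajobu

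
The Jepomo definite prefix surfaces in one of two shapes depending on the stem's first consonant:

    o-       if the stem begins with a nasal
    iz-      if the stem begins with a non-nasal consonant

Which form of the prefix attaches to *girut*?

*girut*: first consonant = /g/, non-nasal → iz-.

iz-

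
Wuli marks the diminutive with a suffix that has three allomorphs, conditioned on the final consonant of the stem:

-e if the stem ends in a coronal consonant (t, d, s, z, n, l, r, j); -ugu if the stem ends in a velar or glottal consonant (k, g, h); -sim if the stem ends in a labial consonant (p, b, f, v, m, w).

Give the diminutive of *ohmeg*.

ohmegugu

*ohmeg*: final consonant = /g/, velar/glottal → -ugu → *ohmegugu*.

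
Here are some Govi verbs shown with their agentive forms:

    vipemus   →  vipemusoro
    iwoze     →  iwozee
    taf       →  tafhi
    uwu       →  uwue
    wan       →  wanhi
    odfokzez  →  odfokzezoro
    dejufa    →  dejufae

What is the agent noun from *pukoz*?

pukozoro

Looking at the final sound of each stem: -oro when the stem ends in a sibilant (*vipemus*, *odfokzez*); -hi when the stem ends in a non-sibilant consonant (*taf*, *wan*); -e when the stem ends in a vowel (*iwoze*, *uwu*, *dejufa*).
The final sound of *pukoz* is /z/, which is a sibilant, so the suffix is -oro, giving *pukozoro*.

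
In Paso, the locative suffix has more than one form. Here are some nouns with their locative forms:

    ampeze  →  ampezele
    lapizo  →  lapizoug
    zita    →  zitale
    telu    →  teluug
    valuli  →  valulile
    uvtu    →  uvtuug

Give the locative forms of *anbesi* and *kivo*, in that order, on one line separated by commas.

anbesile, kivoug

The suffix is conditioned by the last vowel: -ug when the last vowel of the stem is a rounded vowel (*lapizo*, *telu*, *uvtu*); -le when the last vowel of the stem is an unrounded vowel (*ampeze*, *zita*, *valuli*).
The last vowel of *anbesi* is /i/, which is an unrounded vowel, so the suffix is -le, giving *anbesile*.
The last vowel of *kivo* is /o/, which is a rounded vowel, so the suffix is -ug, giving *kivoug*.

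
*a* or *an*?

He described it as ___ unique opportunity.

a

The indefinite article is chosen by the initial *sound* of the following word, not its spelling.
*unique* begins with the sound /juː/ (u pronounced /juː/) — a consonant sound.
So the article is *a*: He described it as a unique opportunity.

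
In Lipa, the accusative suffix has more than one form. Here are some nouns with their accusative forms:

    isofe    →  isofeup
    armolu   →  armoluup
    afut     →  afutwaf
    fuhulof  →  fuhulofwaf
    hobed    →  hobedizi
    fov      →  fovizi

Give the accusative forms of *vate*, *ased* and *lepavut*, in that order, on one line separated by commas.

The suffix is conditioned by the final sound: -waf when the stem ends in a voiceless consonant (*afut*, *fuhulof*); -izi when the stem ends in a voiced consonant (*hobed*, *fov*); -up when the stem ends in a vowel (*isofe*, *armolu*).
*vate*: final sound = /e/, a vowel → -up → *vateup*.
*ased* — final sound /d/ (a voiced consonant) → -izi → *asedizi*.
Since the final sound of *lepavut* is /t/ (a voiceless consonant), it takes -waf, giving *lepavutwaf*.

vateup, asedizi, lepavutwaf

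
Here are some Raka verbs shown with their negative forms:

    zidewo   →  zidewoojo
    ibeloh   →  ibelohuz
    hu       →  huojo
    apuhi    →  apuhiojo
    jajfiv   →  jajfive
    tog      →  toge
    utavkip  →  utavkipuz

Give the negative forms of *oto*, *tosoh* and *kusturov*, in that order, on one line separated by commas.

The suffix is conditioned by the final sound: -uz when the stem ends in a voiceless consonant (*ibeloh*, *utavkip*); -e when the stem ends in a voiced consonant (*jajfiv*, *tog*); -ojo when the stem ends in a vowel (*zidewo*, *hu*, *apuhi*).
*oto* — final sound /o/ (a vowel) → -ojo → *otoojo*.
Since the final sound of *tosoh* is /h/ (a voiceless consonant), it takes -uz, giving *tosohuz*.
The final sound of *kusturov* is /v/, which is a voiced consonant, so the suffix is -e, giving *kusturove*.

otoojo, tosohuz, kusturove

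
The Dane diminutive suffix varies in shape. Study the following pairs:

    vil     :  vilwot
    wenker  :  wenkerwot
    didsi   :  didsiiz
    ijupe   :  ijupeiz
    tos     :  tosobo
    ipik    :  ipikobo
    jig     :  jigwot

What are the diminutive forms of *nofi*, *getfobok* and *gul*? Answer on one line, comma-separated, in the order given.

nofiiz, getfobokobo, gulwot

The alternation tracks the final sound of the stem — -obo when the stem ends in a voiceless consonant (*tos*, *ipik*); -wot when the stem ends in a voiced consonant (*vil*, *wenker*, *jig*); -iz when the stem ends in a vowel (*didsi*, *ijupe*).
Since the final sound of *nofi* is /i/ (a vowel), it takes -iz, giving *nofiiz*.
Since the final sound of *getfobok* is /k/ (a voiceless consonant), it takes -obo, giving *getfobokobo*.
Since the final sound of *gul* is /l/ (a voiced consonant), it takes -wot, giving *gulwot*.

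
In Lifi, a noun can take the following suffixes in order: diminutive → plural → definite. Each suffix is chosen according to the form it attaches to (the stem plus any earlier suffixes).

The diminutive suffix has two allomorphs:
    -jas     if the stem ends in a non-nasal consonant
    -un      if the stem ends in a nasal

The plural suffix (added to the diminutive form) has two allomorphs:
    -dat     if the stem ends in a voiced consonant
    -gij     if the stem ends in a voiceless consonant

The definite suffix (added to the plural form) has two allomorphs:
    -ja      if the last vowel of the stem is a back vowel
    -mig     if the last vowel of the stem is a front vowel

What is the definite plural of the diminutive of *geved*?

gevedjasgijmig

*geved*: final consonant = /d/, non-nasal → -jas → *gevedjas*.
The diminutive form *gevedjas* — final consonant /s/ (voiceless) → -gij → *gevedjasgij*.
Since the last vowel of the plural form *gevedjasgij* is /i/ (a front vowel), it takes -mig, giving *gevedjasgijmig*.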